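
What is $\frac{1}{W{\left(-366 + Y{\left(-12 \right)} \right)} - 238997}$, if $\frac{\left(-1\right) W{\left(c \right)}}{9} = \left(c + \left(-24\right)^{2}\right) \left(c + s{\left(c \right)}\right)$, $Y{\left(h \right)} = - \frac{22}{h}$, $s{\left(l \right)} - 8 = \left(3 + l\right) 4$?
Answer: $\frac{4}{12777167} \approx 3.1306 \cdot 10^{-7}$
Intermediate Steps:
$s{\left(l \right)} = 20 + 4 l$ ($s{\left(l \right)} = 8 + \left(3 + l\right) 4 = 8 + \left(12 + 4 l\right) = 20 + 4 l$)
$W{\left(c \right)} = - 9 \left(20 + 5 c\right) \left(576 + c\right)$ ($W{\left(c \right)} = - 9 \left(c + \left(-24\right)^{2}\right) \left(c + \left(20 + 4 c\right)\right) = - 9 \left(c + 576\right) \left(20 + 5 c\right) = - 9 \left(576 + c\right) \left(20 + 5 c\right) = - 9 \left(20 + 5 c\right) \left(576 + c\right)$)
$\frac{1}{W{\left(-366 + Y{\left(-12 \right)} \right)} - 238997} = \frac{1}{\left(-103680 - 26100 \left(-366 - \frac{22}{-12}\right) - 45 \left(-366 - \frac{22}{-12}\right)^{2}\right) - 238997} = \frac{1}{\left(-103680 - 26100 \left(-366 - - \frac{11}{6}\right) - 45 \left(-366 - - \frac{11}{6}\right)^{2}\right) - 238997} = \frac{1}{\left(-103680 - 26100 \left(-366 + \frac{11}{6}\right) - 45 \left(-366 + \frac{11}{6}\right)^{2}\right) - 238997} = \frac{1}{\left(-103680 - -9504750 - 45 \left(- \frac{2185}{6}\right)^{2}\right) - 238997} = \frac{1}{\left(-103680 + 9504750 - \frac{23871125}{4}\right) - 238997} = \frac{1}{\frac{13733155}{4} - 238997} = \frac{1}{\frac{12777167}{4}} = \frac{4}{12777167}$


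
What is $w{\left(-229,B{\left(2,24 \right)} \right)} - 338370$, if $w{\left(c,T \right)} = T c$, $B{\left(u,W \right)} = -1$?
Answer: $-338141$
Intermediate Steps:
$w{\left(-229,B{\left(2,24 \right)} \right)} - 338370 = \left(-1\right) \left(-229\right) - 338370 = 229 - 338370 = -338141$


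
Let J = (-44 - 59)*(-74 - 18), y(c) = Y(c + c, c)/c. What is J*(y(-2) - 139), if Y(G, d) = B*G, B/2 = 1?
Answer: -1279260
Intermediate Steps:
B = 2 (B = 2*1 = 2)
Y(G, d) = 2*G
y(c) = 4 (y(c) = (2*(c + c))/c = (2*(2*c))/c = (4*c)/c = 4)
J = 9476 (J = -103*(-92) = 9476)
J*(y(-2) - 139) = 9476*(4 - 139) = 9476*(-135) = -1279260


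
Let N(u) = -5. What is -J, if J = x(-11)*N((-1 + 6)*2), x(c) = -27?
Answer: -135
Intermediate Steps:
J = 135 (J = -27*(-5) = 135)
-J = -1*135 = -135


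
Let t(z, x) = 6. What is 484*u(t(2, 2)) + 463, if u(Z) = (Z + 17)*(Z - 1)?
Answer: 56123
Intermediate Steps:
u(Z) = (-1 + Z)*(17 + Z) (u(Z) = (17 + Z)*(-1 + Z) = (-1 + Z)*(17 + Z))
484*u(t(2, 2)) + 463 = 484*(-17 + 6² + 16*6) + 463 = 484*(-17 + 36 + 96) + 463 = 484*115 + 463 = 55660 + 463 = 56123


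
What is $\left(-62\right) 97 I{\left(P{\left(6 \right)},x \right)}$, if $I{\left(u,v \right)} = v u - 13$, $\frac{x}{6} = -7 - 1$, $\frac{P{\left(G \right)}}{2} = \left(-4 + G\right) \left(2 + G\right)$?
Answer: $9315686$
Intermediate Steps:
$P{\left(G \right)} = 2 \left(-4 + G\right) \left(2 + G\right)$
$x = -48$ ($x = 6 \left(-7 - 1\right) = 6 \left(-8\right) = -48$)
$I{\left(u,v \right)} = -13 + u v$ ($I{\left(u,v \right)} = u v - 13 = -13 + u v$)
$\left(-62\right) 97 I{\left(P{\left(6 \right)},x \right)} = \left(-62\right) 97 \left(-13 + \left(-16 - 24 + 2 \cdot 6^{2}\right) \left(-48\right)\right) = - 6014 \left(-13 + \left(-16 - 24 + 2 \cdot 36\right) \left(-48\right)\right) = - 6014 \left(-13 + \left(-16 - 24 + 72\right) \left(-48\right)\right) = - 6014 \left(-13 + 32 \left(-48\right)\right) = - 6014 \left(-13 - 1536\right) = \left(-6014\right) \left(-1549\right) = 9315686$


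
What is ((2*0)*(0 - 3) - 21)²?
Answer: 441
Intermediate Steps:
((2*0)*(0 - 3) - 21)² = (0*(-3) - 21)² = (0 - 21)² = (-21)² = 441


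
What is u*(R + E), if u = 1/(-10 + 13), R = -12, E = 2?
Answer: -10/3 ≈ -3.3333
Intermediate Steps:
u = 1/3 ≈ 0.33333
u*(R + E) = (-12 + 2)/3 = (1/3)*(-10) = -10/3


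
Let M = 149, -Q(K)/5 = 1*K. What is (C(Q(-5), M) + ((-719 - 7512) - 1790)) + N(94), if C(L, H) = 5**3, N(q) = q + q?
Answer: -9708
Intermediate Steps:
N(q) = 2*q
Q(K) = -5*K
C(L, H) = 125
(C(Q(-5), M) + ((-719 - 7512) - 1790)) + N(94) = (125 + ((-719 - 7512) - 1790)) + 2*94 = (125 + (-8231 - 1790)) + 188 = (125 - 10021) + 188 = -9896 + 188 = -9708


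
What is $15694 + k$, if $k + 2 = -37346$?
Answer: $-21654$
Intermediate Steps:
$k = -37348$ ($k = -2 - 37346 = -37348$)
$15694 + k = 15694 - 37348 = -21654$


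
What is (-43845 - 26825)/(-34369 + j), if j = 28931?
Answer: 35335/2719 ≈ 12.996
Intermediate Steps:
(-43845 - 26825)/(-34369 + j) = (-43845 - 26825)/(-34369 + 28931) = -70670/(-5438) = -70670*(-1/5438) = 35335/2719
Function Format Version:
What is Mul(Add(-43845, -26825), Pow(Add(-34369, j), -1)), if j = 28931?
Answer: Rational(35335, 2719) ≈ 12.996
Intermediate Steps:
Mul(Add(-43845, -26825), Pow(Add(-34369, j), -1)) = Mul(Add(-43845, -26825), Pow(Add(-34369, 28931), -1)) = Mul(-70670, Pow(-5438, -1)) = Mul(-70670, Rational(-1, 5438)) = Rational(35335, 2719)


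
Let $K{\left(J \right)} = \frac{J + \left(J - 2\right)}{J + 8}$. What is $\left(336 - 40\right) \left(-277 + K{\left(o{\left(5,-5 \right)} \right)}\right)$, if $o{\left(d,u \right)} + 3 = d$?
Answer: $- \frac{409664}{5} \approx -81933.0$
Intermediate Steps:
$o{\left(d,u \right)} = -3 + d$
$K{\left(J \right)} = \frac{-2 + 2 J}{8 + J}$ ($K{\left(J \right)} = \frac{J + \left(J - 2\right)}{8 + J} = \frac{J + \left(-2 + J\right)}{8 + J} = \frac{-2 + 2 J}{8 + J}$)
$\left(336 - 40\right) \left(-277 + K{\left(o{\left(5,-5 \right)} \right)}\right) = \left(336 - 40\right) \left(-277 + \frac{2 \left(-1 + \left(-3 + 5\right)\right)}{8 + \left(-3 + 5\right)}\right) = 296 \left(-277 + \frac{2 \left(-1 + 2\right)}{8 + 2}\right) = 296 \left(-277 + 2 \cdot \frac{1}{10} \cdot 1\right) = 296 \left(-277 + \frac{1}{5}\right) = 296 \left(- \frac{1384}{5}\right) = - \frac{409664}{5}$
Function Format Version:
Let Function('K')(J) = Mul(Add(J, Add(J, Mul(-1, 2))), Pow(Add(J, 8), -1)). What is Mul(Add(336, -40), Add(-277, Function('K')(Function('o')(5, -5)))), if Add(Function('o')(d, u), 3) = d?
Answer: Rational(-409664, 5) ≈ -81933.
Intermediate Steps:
Function('o')(d, u) = Add(-3, d)
Function('K')(J) = Mul(Pow(Add(8, J), -1), Add(-2, Mul(2, J))) (Function('K')(J) = Mul(Add(J, Add(J, -2)), Pow(Add(8, J), -1)) = Mul(Add(J, Add(-2, J)), Pow(Add(8, J), -1)) = Mul(Add(-2, Mul(2, J)), Pow(Add(8, J), -1)) = Mul(Pow(Add(8, J), -1), Add(-2, Mul(2, J))))
Mul(Add(336, -40), Add(-277, Function('K')(Function('o')(5, -5)))) = Mul(Add(336, -40), Add(-277, Mul(2, Pow(Add(8, Add(-3, 5)), -1), Add(-1, Add(-3, 5))))) = Mul(296, Add(-277, Mul(2, Pow(Add(8, 2), -1), Add(-1, 2)))) = Mul(296, Add(-277, Mul(2, Pow(10, -1), 1))) = Mul(296, Add(-277, Mul(2, Rational(1, 10), 1))) = Mul(296, Add(-277, Rational(1, 5))) = Mul(296, Rational(-1384, 5)) = Rational(-409664, 5)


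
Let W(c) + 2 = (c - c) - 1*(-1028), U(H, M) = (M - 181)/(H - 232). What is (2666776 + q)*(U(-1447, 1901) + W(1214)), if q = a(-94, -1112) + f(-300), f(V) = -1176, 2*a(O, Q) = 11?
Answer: 4587331135537/1679 ≈ 2.7322e+9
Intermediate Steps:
a(O, Q) = 11/2 (a(O, Q) = (1/2)*11 = 11/2)
U(H, M) = (-181 + M)/(-232 + H)
q = -2341/2 (q = 11/2 - 1176 = -2341/2 ≈ -1170.5)
W(c) = 1026 (W(c) = -2 + ((c - c) - 1*(-1028)) = -2 + (0 + 1028) = -2 + 1028 = 1026)
(2666776 + q)*(U(-1447, 1901) + W(1214)) = (2666776 - 2341/2)*((-181 + 1901)/(-232 - 1447) + 1026) = 5331211*(1720/(-1679) + 1026)/2 = 5331211*(-1/1679*1720 + 1026)/2 = 5331211*(-1720/1679 + 1026)/2 = (5331211/2)*(1720934/1679) = 4587331135537/1679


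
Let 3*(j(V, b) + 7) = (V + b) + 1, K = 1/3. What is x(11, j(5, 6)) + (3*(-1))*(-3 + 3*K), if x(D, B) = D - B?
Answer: 20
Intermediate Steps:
K = 1/3 ≈ 0.33333
j(V, b) = -20/3 + V/3 + b/3 (j(V, b) = -7 + ((V + b) + 1)/3 = -7 + (1 + V + b)/3 = -7 + (1/3 + V/3 + b/3) = -20/3 + V/3 + b/3)
x(11, j(5, 6)) + (3*(-1))*(-3 + 3*K) = (11 - (-20/3 + (1/3)*5 + (1/3)*6)) + (3*(-1))*(-3 + 3*(1/3)) = (11 - (-20/3 + 5/3 + 2)) - 3*(-3 + 1) = (11 - 1*(-3)) - 3*(-2) = (11 + 3) + 6 = 14 + 6 = 20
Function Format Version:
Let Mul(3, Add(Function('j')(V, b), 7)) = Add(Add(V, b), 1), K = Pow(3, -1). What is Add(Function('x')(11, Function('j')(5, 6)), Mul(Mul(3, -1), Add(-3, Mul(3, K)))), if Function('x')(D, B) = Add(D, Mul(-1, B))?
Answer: 20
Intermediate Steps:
K = Rational(1, 3) ≈ 0.33333
Function('j')(V, b) = Add(Rational(-20, 3), Mul(Rational(1, 3), V), Mul(Rational(1, 3), b)) (Function('j')(V, b) = Add(-7, Mul(Rational(1, 3), Add(Add(V, b), 1))) = Add(-7, Mul(Rational(1, 3), Add(1, V, b))) = Add(-7, Add(Rational(1, 3), Mul(Rational(1, 3), V), Mul(Rational(1, 3), b))) = Add(Rational(-20, 3), Mul(Rational(1, 3), V), Mul(Rational(1, 3), b)))
Add(Function('x')(11, Function('j')(5, 6)), Mul(Mul(3, -1), Add(-3, Mul(3, K)))) = Add(Add(11, Mul(-1, Add(Rational(-20, 3), Mul(Rational(1, 3), 5), Mul(Rational(1, 3), 6)))), Mul(Mul(3, -1), Add(-3, Mul(3, Rational(1, 3))))) = Add(Add(11, Mul(-1, Add(Rational(-20, 3), Rational(5, 3), 2))), Mul(-3, Add(-3, 1))) = Add(Add(11, Mul(-1, -3)), Mul(-3, -2)) = Add(Add(11, 3), 6) = Add(14, 6) = 20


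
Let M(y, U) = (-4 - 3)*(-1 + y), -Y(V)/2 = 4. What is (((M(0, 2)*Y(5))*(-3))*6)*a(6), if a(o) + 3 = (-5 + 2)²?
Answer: 6048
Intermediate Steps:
Y(V) = -8 (Y(V) = -2*4 = -8)
a(o) = 6 (a(o) = -3 + (-5 + 2)² = -3 + (-3)² = -3 + 9 = 6)
M(y, U) = 7 - 7*y (M(y, U) = -7*(-1 + y) = 7 - 7*y)
(((M(0, 2)*Y(5))*(-3))*6)*a(6) = ((((7 - 7*0)*(-8))*(-3))*6)*6 = ((((7 + 0)*(-8))*(-3))*6)*6 = (((7*(-8))*(-3))*6)*6 = (-56*(-3)*6)*6 = (168*6)*6 = 1008*6 = 6048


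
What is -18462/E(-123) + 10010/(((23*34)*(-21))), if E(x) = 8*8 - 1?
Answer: -2411219/8211 ≈ -293.66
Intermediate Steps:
E(x) = 63 (E(x) = 64 - 1 = 63)
-18462/E(-123) + 10010/(((23*34)*(-21))) = -18462/63 + 10010/(((23*34)*(-21))) = -18462*1/63 + 10010/((782*(-21))) = -6154/21 + 10010/(-16422) = -6154/21 + 10010*(-1/16422) = -6154/21 - 715/1173 = -2411219/8211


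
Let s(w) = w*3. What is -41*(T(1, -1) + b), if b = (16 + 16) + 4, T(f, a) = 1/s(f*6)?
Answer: -26609/18 ≈ -1478.3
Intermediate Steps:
s(w) = 3*w
T(f, a) = 1/(18*f) (T(f, a) = 1/(3*(f*6)) = 1/(3*(6*f)) = 1/(18*f))
b = 36 (b = 32 + 4 = 36)
-41*(T(1, -1) + b) = -41*((1/18)/1 + 36) = -41*((1/18)*1 + 36) = -41*(1/18 + 36) = -41*649/18 = -26609/18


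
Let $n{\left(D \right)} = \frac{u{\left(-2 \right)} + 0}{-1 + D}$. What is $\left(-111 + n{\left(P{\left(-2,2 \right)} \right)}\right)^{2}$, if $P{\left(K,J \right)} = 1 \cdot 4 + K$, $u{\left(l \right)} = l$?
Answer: $12769$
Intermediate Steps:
$P{\left(K,J \right)} = 4 + K$
$n{\left(D \right)} = - \frac{2}{-1 + D}$ ($n{\left(D \right)} = \frac{-2 + 0}{-1 + D} = - \frac{2}{-1 + D}$)
$\left(-111 + n{\left(P{\left(-2,2 \right)} \right)}\right)^{2} = \left(-111 - \frac{2}{-1 + \left(4 - 2\right)}\right)^{2} = \left(-111 - \frac{2}{-1 + 2}\right)^{2} = \left(-111 - \frac{2}{1}\right)^{2} = \left(-111 - 2\right)^{2} = \left(-113\right)^{2} = 12769$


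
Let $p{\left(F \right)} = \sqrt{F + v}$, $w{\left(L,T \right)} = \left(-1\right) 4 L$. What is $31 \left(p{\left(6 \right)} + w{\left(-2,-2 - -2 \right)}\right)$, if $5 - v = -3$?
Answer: $248 + 31 \sqrt{14} \approx 363.99$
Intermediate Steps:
$v = 8$ ($v = 5 - -3 = 5 + 3 = 8$)
$w{\left(L,T \right)} = - 4 L$
$p{\left(F \right)} = \sqrt{8 + F}$ ($p{\left(F \right)} = \sqrt{F + 8} = \sqrt{8 + F}$)
$31 \left(p{\left(6 \right)} + w{\left(-2,-2 - -2 \right)}\right) = 31 \left(\sqrt{8 + 6} - -8\right) = 31 \left(\sqrt{14} + 8\right) = 31 \left(8 + \sqrt{14}\right) = 248 + 31 \sqrt{14}$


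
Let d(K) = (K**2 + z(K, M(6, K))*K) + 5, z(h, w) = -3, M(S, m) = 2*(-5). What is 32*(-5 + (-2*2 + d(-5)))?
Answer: 1152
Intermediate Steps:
M(S, m) = -10
d(K) = 5 + K**2 - 3*K (d(K) = (K**2 - 3*K) + 5 = 5 + K**2 - 3*K)
32*(-5 + (-2*2 + d(-5))) = 32*(-5 + (-2*2 + (5 + (-5)**2 - 3*(-5)))) = 32*(-5 + (-4 + (5 + 25 + 15))) = 32*(-5 + (-4 + 45)) = 32*(-5 + 41) = 32*36 = 1152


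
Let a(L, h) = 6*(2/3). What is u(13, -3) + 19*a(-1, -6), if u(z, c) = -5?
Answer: 71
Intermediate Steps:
a(L, h) = 4 (a(L, h) = 6*(2*(1/3)) = 6*(2/3) = 4)
u(13, -3) + 19*a(-1, -6) = -5 + 19*4 = -5 + 76 = 71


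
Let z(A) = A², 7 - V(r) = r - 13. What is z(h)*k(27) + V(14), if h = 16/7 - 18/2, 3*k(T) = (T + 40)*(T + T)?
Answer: 2664348/49 ≈ 54374.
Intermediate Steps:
V(r) = 20 - r (V(r) = 7 - (r - 13) = 7 - (-13 + r) = 7 + (13 - r) = 20 - r)
k(T) = 2*T*(40 + T)/3 (k(T) = ((T + 40)*(T + T))/3 = ((40 + T)*(2*T))/3 = (2*T*(40 + T))/3 = 2*T*(40 + T)/3)
h = -47/7 (h = 16*(⅐) - 18*½ = 16/7 - 9 = -47/7 ≈ -6.7143)
z(h)*k(27) + V(14) = (-47/7)²*((⅔)*27*(40 + 27)) + (20 - 1*14) = 2209*((⅔)*27*67)/49 + (20 - 14) = (2209/49)*1206 + 6 = 2664054/49 + 6 = 2664348/49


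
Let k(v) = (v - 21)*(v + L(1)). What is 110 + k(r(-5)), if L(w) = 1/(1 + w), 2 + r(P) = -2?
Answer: 395/2 ≈ 197.50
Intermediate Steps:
r(P) = -4 (r(P) = -2 - 2 = -4)
k(v) = (½ + v)*(-21 + v) (k(v) = (v - 21)*(v + 1/(1 + 1)) = (-21 + v)*(v + 1/2) = (-21 + v)*(v + ½) = (-21 + v)*(½ + v) = (½ + v)*(-21 + v))
110 + k(r(-5)) = 110 + (-21/2 + (-4)² - 41/2*(-4)) = 110 + (-21/2 + 16 + 82) = 110 + 175/2 = 395/2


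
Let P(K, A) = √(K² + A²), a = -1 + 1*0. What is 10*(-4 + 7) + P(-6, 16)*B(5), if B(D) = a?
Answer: 30 - 2*√73 ≈ 12.912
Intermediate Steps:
a = -1 (a = -1 + 0 = -1)
B(D) = -1
P(K, A) = √(A² + K²)
10*(-4 + 7) + P(-6, 16)*B(5) = 10*(-4 + 7) + √(16² + (-6)²)*(-1) = 10*3 + √(256 + 36)*(-1) = 30 + √292*(-1) = 30 + (2*√73)*(-1) = 30 - 2*√73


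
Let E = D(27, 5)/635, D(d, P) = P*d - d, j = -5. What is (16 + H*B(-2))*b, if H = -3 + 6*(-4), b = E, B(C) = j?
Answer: 16308/635 ≈ 25.682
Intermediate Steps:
D(d, P) = -d + P*d
E = 108/635 (E = (27*(-1 + 5))/635 = (27*4)*(1/635) = 108*(1/635) = 108/635 ≈ 0.17008)
B(C) = -5
b = 108/635 ≈ 0.17008
H = -27 (H = -3 - 24 = -27)
(16 + H*B(-2))*b = (16 - 27*(-5))*(108/635) = (16 + 135)*(108/635) = 151*(108/635) = 16308/635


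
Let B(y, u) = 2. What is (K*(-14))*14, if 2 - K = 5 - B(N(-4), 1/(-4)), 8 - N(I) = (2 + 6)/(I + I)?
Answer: 196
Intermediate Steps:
N(I) = 8 - 4/I (N(I) = 8 - (2 + 6)/(I + I) = 8 - 8/(2*I) = 8 - 8*1/(2*I) = 8 - 4/I)
K = -1 (K = 2 - (5 - 1*2) = 2 - (5 - 2) = 2 - 1*3 = 2 - 3 = -1)
(K*(-14))*14 = -1*(-14)*14 = 14*14 = 196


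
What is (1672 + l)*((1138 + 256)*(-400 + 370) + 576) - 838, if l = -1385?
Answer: -11837866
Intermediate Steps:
(1672 + l)*((1138 + 256)*(-400 + 370) + 576) - 838 = (1672 - 1385)*((1138 + 256)*(-400 + 370) + 576) - 838 = 287*(1394*(-30) + 576) - 838 = 287*(-41820 + 576) - 838 = 287*(-41244) - 838 = -11837028 - 838 = -11837866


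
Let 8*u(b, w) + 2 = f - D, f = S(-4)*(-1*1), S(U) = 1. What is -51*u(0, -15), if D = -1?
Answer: 51/4 ≈ 12.750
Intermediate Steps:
f = -1 (f = 1*(-1*1) = 1*(-1) = -1)
u(b, w) = -¼ (u(b, w) = -¼ + (-1 - 1*(-1))/8 = -¼ + (-1 + 1)/8 = -¼ + (⅛)*0 = -¼ + 0 = -¼)
-51*u(0, -15) = -51*(-¼) = 51/4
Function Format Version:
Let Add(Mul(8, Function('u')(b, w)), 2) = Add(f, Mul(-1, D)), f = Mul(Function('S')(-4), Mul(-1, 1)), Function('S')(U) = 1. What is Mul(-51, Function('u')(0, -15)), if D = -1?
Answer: Rational(51, 4) ≈ 12.750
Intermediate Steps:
f = -1 (f = Mul(1, Mul(-1, 1)) = Mul(1, -1) = -1)
Function('u')(b, w) = Rational(-1, 4) (Function('u')(b, w) = Add(Rational(-1, 4), Mul(Rational(1, 8), Add(-1, Mul(-1, -1)))) = Add(Rational(-1, 4), Mul(Rational(1, 8), Add(-1, 1))) = Add(Rational(-1, 4), Mul(Rational(1, 8), 0)) = Add(Rational(-1, 4), 0) = Rational(-1, 4))
Mul(-51, Function('u')(0, -15)) = Mul(-51, Rational(-1, 4)) = Rational(51, 4)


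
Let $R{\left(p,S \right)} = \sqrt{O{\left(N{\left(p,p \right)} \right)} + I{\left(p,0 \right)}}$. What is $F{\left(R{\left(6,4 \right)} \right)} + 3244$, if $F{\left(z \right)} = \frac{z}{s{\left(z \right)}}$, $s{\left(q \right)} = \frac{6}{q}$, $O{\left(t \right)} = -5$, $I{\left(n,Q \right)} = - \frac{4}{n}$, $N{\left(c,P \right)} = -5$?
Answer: $\frac{58375}{18} \approx 3243.1$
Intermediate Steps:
$R{\left(p,S \right)} = \sqrt{-5 - \frac{4}{p}}$
$F{\left(z \right)} = \frac{z^{2}}{6}$ ($F{\left(z \right)} = \frac{z}{6 \frac{1}{z}} = z \frac{z}{6} = \frac{z^{2}}{6}$)
$F{\left(R{\left(6,4 \right)} \right)} + 3244 = \frac{\left(\sqrt{-5 - \frac{4}{6}}\right)^{2}}{6} + 3244 = \frac{\left(\sqrt{-5 - \frac{2}{3}}\right)^{2}}{6} + 3244 = \frac{\left(\sqrt{- \frac{17}{3}}\right)^{2}}{6} + 3244 = \frac{\left(\frac{i \sqrt{51}}{3}\right)^{2}}{6} + 3244 = \frac{1}{6} \left(- \frac{17}{3}\right) + 3244 = - \frac{17}{18} + 3244 = \frac{58375}{18}$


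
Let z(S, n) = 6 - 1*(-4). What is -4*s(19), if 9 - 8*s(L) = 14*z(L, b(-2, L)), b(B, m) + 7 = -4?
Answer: 131/2 ≈ 65.500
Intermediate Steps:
b(B, m) = -11 (b(B, m) = -7 - 4 = -11)
z(S, n) = 10 (z(S, n) = 6 + 4 = 10)
s(L) = -131/8 (s(L) = 9/8 - 7*10/4 = 9/8 - ⅛*140 = 9/8 - 35/2 = -131/8)
-4*s(19) = -4*(-131/8) = 131/2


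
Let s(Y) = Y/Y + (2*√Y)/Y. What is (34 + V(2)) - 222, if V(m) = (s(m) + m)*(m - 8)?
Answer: -206 - 6*√2 ≈ -214.49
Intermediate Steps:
s(Y) = 1 + 2/√Y
V(m) = (-8 + m)*(1 + m + 2/√m) (V(m) = ((1 + 2/√m) + m)*(m - 8) = (1 + m + 2/√m)*(-8 + m) = (-8 + m)*(1 + m + 2/√m))
(34 + V(2)) - 222 = (34 + (-8 + 2² - 8*√2 - 7*2 + 2*√2)) - 222 = (34 + (-8 + 4 - 8*√2 - 14 + 2*√2)) - 222 = (34 + (-18 - 6*√2)) - 222 = (16 - 6*√2) - 222 = -206 - 6*√2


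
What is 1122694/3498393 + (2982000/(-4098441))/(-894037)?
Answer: 1371246172485214666/4272888111790039527 ≈ 0.32092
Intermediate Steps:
1122694/3498393 + (2982000/(-4098441))/(-894037) = 1122694*(1/3498393) + (2982000*(-1/4098441))*(-1/894037) = 1122694/3498393 - 994000/1366147*(-1/894037) = 1122694/3498393 + 994000/1221385965439 = 1371246172485214666/4272888111790039527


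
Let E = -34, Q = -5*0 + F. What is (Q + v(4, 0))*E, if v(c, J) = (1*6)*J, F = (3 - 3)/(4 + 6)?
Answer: 0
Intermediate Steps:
F = 0 (F = 0/10 = 0*(⅒) = 0)
v(c, J) = 6*J
Q = 0 (Q = -5*0 + 0 = 0 + 0 = 0)
(Q + v(4, 0))*E = (0 + 6*0)*(-34) = (0 + 0)*(-34) = 0*(-34) = 0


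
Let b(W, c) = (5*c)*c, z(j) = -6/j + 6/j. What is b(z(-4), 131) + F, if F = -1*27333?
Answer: 58472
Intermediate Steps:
z(j) = 0
b(W, c) = 5*c²
F = -27333
b(z(-4), 131) + F = 5*131² - 27333 = 5*17161 - 27333 = 85805 - 27333 = 58472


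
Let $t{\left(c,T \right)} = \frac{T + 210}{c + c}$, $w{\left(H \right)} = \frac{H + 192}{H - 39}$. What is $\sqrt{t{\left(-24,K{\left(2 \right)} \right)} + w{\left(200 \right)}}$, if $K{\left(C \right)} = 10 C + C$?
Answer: $\frac{i \sqrt{45678}}{138} \approx 1.5487 i$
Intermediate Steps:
$w{\left(H \right)} = \frac{192 + H}{-39 + H}$
$K{\left(C \right)} = 11 C$
$t{\left(c,T \right)} = \frac{210 + T}{2 c}$
$\sqrt{t{\left(-24,K{\left(2 \right)} \right)} + w{\left(200 \right)}} = \sqrt{\frac{210 + 11 \cdot 2}{2 \left(-24\right)} + \frac{192 + 200}{-39 + 200}} = \sqrt{\frac{1}{2} \left(- \frac{1}{24}\right) \left(210 + 22\right) + \frac{1}{161} \cdot 392} = \sqrt{\frac{1}{2} \left(- \frac{1}{24}\right) 232 + \frac{1}{161} \cdot 392} = \sqrt{- \frac{29}{6} + \frac{56}{23}} = \sqrt{- \frac{331}{138}} = \frac{i \sqrt{45678}}{138}$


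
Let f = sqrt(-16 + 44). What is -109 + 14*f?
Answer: -109 + 28*sqrt(7) ≈ -34.919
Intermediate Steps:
f = 2*sqrt(7) (f = sqrt(28) = 2*sqrt(7) ≈ 5.2915)
-109 + 14*f = -109 + 14*(2*sqrt(7)) = -109 + 28*sqrt(7)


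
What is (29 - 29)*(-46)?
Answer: 0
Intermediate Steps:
(29 - 29)*(-46) = 0*(-46) = 0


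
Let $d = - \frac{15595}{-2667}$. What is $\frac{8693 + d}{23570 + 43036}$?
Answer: $\frac{11599913}{88819101} \approx 0.1306$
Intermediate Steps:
$d = \frac{15595}{2667}$ ($d = \left(-15595\right) \left(- \frac{1}{2667}\right) = \frac{15595}{2667} \approx 5.8474$)
$\frac{8693 + d}{23570 + 43036} = \frac{8693 + \frac{15595}{2667}}{23570 + 43036} = \frac{23199826}{2667 \cdot 66606} = \frac{23199826}{2667} \cdot \frac{1}{66606} = \frac{11599913}{88819101}$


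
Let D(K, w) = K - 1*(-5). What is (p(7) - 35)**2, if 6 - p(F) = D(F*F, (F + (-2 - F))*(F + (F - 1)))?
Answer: 6889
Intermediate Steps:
D(K, w) = 5 + K (D(K, w) = K + 5 = 5 + K)
p(F) = 1 - F**2 (p(F) = 6 - (5 + F*F) = 6 - (5 + F**2) = 6 + (-5 - F**2) = 1 - F**2)
(p(7) - 35)**2 = ((1 - 1*7**2) - 35)**2 = ((1 - 1*49) - 35)**2 = ((1 - 49) - 35)**2 = (-48 - 35)**2 = (-83)**2 = 6889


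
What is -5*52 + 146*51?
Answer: 7186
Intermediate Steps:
-5*52 + 146*51 = -260 + 7446 = 7186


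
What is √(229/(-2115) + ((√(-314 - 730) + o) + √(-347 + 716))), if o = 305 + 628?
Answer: √(463670510 + 1491075*√41 + 2982150*I*√29)/705 ≈ 30.861 + 0.5235*I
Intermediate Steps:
o = 933
√(229/(-2115) + ((√(-314 - 730) + o) + √(-347 + 716))) = √(229/(-2115) + ((√(-314 - 730) + 933) + √(-347 + 716))) = √(229*(-1/2115) + ((√(-1044) + 933) + √369)) = √(-229/2115 + ((6*I*√29 + 933) + 3*√41)) = √(-229/2115 + ((933 + 6*I*√29) + 3*√41)) = √(-229/2115 + (933 + 3*√41 + 6*I*√29)) = √(1973066/2115 + 3*√41 + 6*I*√29)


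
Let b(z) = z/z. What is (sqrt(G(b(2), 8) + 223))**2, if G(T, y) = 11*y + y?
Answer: 319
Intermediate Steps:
b(z) = 1
G(T, y) = 12*y
(sqrt(G(b(2), 8) + 223))**2 = (sqrt(12*8 + 223))**2 = (sqrt(96 + 223))**2 = (sqrt(319))**2 = 319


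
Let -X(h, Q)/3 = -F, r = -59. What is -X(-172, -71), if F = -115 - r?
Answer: 168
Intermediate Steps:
F = -56 (F = -115 - 1*(-59) = -115 + 59 = -56)
X(h, Q) = -168 (X(h, Q) = -(-3)*(-56) = -3*56 = -168)
-X(-172, -71) = -1*(-168) = 168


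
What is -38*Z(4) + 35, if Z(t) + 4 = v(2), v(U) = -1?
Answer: 225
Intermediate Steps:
Z(t) = -5 (Z(t) = -4 - 1 = -5)
-38*Z(4) + 35 = -38*(-5) + 35 = 190 + 35 = 225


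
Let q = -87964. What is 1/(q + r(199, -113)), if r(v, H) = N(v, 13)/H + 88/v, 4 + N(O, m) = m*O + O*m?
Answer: -22487/1979065354 ≈ -1.1362e-5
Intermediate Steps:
N(O, m) = -4 + 2*O*m (N(O, m) = -4 + (m*O + O*m) = -4 + (O*m + O*m) = -4 + 2*O*m)
r(v, H) = 88/v + (-4 + 26*v)/H (r(v, H) = (-4 + 2*v*13)/H + 88/v = (-4 + 26*v)/H + 88/v = 88/v + (-4 + 26*v)/H)
1/(q + r(199, -113)) = 1/(-87964 + (-4/(-113) + 88/199 + 26*199/(-113))) = 1/(-87964 + (-4*(-1/113) + 88*(1/199) + 26*199*(-1/113))) = 1/(-87964 + (4/113 + 88/199 - 5174/113)) = 1/(-87964 - 1018886/22487) = 1/(-1979065354/22487) = -22487/1979065354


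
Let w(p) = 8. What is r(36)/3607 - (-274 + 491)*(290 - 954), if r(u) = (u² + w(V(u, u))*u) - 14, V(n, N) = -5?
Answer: 519726986/3607 ≈ 1.4409e+5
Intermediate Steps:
r(u) = -14 + u² + 8*u (r(u) = (u² + 8*u) - 14 = -14 + u² + 8*u)
r(36)/3607 - (-274 + 491)*(290 - 954) = (-14 + 36² + 8*36)/3607 - (-274 + 491)*(290 - 954) = (-14 + 1296 + 288)*(1/3607) - 217*(-664) = 1570*(1/3607) - 1*(-144088) = 1570/3607 + 144088 = 519726986/3607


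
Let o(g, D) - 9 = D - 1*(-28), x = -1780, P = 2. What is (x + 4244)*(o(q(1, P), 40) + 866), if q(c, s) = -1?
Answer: 2323552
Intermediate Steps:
o(g, D) = 37 + D (o(g, D) = 9 + (D - 1*(-28)) = 9 + (D + 28) = 9 + (28 + D) = 37 + D)
(x + 4244)*(o(q(1, P), 40) + 866) = (-1780 + 4244)*((37 + 40) + 866) = 2464*(77 + 866) = 2464*943 = 2323552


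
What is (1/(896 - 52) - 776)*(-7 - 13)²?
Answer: -65494300/211 ≈ -3.1040e+5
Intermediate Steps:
(1/(896 - 52) - 776)*(-7 - 13)² = (1/844 - 776)*(-20)² = (1/844 - 776)*400 = -654943/844*400 = -65494300/211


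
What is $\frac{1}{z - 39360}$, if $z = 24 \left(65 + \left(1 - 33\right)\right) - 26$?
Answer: $- \frac{1}{38594} \approx -2.5911 \cdot 10^{-5}$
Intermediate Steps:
$z = 766$ ($z = 24 \left(65 - 32\right) - 26 = 24 \cdot 33 - 26 = 792 - 26 = 766$)
$\frac{1}{z - 39360} = \frac{1}{766 - 39360} = \frac{1}{-38594} = - \frac{1}{38594}$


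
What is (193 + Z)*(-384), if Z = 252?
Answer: -170880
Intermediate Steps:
(193 + Z)*(-384) = (193 + 252)*(-384) = 445*(-384) = -170880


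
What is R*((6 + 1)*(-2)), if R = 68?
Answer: -952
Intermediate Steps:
R*((6 + 1)*(-2)) = 68*((6 + 1)*(-2)) = 68*(7*(-2)) = 68*(-14) = -952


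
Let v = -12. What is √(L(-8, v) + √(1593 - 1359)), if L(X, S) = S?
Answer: √(-12 + 3*√26) ≈ 1.8158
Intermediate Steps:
√(L(-8, v) + √(1593 - 1359)) = √(-12 + √(1593 - 1359)) = √(-12 + √234) = √(-12 + 3*√26)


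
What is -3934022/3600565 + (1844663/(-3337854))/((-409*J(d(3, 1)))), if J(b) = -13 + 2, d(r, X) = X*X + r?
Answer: -59083870447511807/54069703133507490 ≈ -1.0927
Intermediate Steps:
d(r, X) = r + X² (d(r, X) = X² + r = r + X²)
J(b) = -11
-3934022/3600565 + (1844663/(-3337854))/((-409*J(d(3, 1)))) = -3934022/3600565 + (1844663/(-3337854))/((-409*(-11))) = -3934022*1/3600565 + (1844663*(-1/3337854))/4499 = -3934022/3600565 - 1844663/3337854*1/4499 = -3934022/3600565 - 1844663/15017005146 = -59083870447511807/54069703133507490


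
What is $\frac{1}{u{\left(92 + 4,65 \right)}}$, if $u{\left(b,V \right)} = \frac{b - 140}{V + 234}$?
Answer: $- \frac{299}{44} \approx -6.7955$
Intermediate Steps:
$u{\left(b,V \right)} = \frac{-140 + b}{234 + V}$
$\frac{1}{u{\left(92 + 4,65 \right)}} = \frac{1}{\frac{1}{234 + 65} \left(-140 + \left(92 + 4\right)\right)} = \frac{1}{\frac{1}{299} \left(-140 + 96\right)} = \frac{1}{\frac{1}{299} \left(-44\right)} = \frac{1}{- \frac{44}{299}} = - \frac{299}{44}$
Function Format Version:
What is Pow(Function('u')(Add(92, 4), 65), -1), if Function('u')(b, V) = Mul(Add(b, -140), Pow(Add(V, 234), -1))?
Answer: Rational(-299, 44) ≈ -6.7955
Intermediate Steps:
Function('u')(b, V) = Mul(Pow(Add(234, V), -1), Add(-140, b)) (Function('u')(b, V) = Mul(Add(-140, b), Pow(Add(234, V), -1)) = Mul(Pow(Add(234, V), -1), Add(-140, b)))
Pow(Function('u')(Add(92, 4), 65), -1) = Pow(Mul(Pow(Add(234, 65), -1), Add(-140, Add(92, 4))), -1) = Pow(Mul(Pow(299, -1), Add(-140, 96)), -1) = Pow(Mul(Rational(1, 299), -44), -1) = Pow(Rational(-44, 299), -1) = Rational(-299, 44)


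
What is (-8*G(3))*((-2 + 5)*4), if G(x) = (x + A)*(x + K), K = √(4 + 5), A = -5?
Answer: 1152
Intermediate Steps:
K = 3 (K = √9 = 3)
G(x) = (-5 + x)*(3 + x) (G(x) = (x - 5)*(x + 3) = (-5 + x)*(3 + x))
(-8*G(3))*((-2 + 5)*4) = (-8*(-15 + 3² - 2*3))*((-2 + 5)*4) = (-8*(-15 + 9 - 6))*(3*4) = -8*(-12)*12 = 96*12 = 1152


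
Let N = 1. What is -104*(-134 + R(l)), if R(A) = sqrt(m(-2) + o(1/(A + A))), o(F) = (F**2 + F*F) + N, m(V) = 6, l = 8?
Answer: 13936 - 13*sqrt(1794)/2 ≈ 13661.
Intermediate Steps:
o(F) = 1 + 2*F**2 (o(F) = (F**2 + F*F) + 1 = (F**2 + F**2) + 1 = 2*F**2 + 1 = 1 + 2*F**2)
R(A) = sqrt(7 + 1/(2*A**2)) (R(A) = sqrt(6 + (1 + 2*(1/(A + A))**2)) = sqrt(6 + (1 + 2*(1/(2*A))**2)) = sqrt(6 + (1 + 2*(1/(4*A**2)))) = sqrt(6 + (1 + 1/(2*A**2))) = sqrt(7 + 1/(2*A**2)))
-104*(-134 + R(l)) = -104*(-134 + sqrt(28 + 2/8**2)/2) = -104*(-134 + sqrt(28 + 2*(1/64))/2) = -104*(-134 + sqrt(28 + 1/32)/2) = -104*(-134 + sqrt(897/32)/2) = -104*(-134 + (sqrt(1794)/8)/2) = -104*(-134 + sqrt(1794)/16) = 13936 - 13*sqrt(1794)/2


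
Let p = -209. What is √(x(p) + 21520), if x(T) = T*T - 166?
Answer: √65035 ≈ 255.02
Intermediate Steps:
x(T) = -166 + T² (x(T) = T² - 166 = -166 + T²)
√(x(p) + 21520) = √((-166 + (-209)²) + 21520) = √((-166 + 43681) + 21520) = √(43515 + 21520) = √65035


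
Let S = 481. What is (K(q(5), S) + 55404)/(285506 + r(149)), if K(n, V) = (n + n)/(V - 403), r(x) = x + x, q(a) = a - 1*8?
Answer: 720251/3715452 ≈ 0.19385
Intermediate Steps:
q(a) = -8 + a (q(a) = a - 8 = -8 + a)
r(x) = 2*x
K(n, V) = 2*n/(-403 + V) (K(n, V) = (2*n)/(-403 + V) = 2*n/(-403 + V))
(K(q(5), S) + 55404)/(285506 + r(149)) = (2*(-8 + 5)/(-403 + 481) + 55404)/(285506 + 2*149) = (2*(-3)/78 + 55404)/(285506 + 298) = (2*(-3)*(1/78) + 55404)/285804 = (-1/13 + 55404)*(1/285804) = (720251/13)*(1/285804) = 720251/3715452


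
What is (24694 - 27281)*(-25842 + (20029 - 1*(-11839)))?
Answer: -15589262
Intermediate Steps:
(24694 - 27281)*(-25842 + (20029 - 1*(-11839))) = -2587*(-25842 + (20029 + 11839)) = -2587*(-25842 + 31868) = -2587*6026 = -15589262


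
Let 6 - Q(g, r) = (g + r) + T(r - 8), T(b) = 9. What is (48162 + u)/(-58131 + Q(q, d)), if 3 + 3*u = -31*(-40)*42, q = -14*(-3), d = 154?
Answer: -65521/58330 ≈ -1.1233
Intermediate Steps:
q = 42
u = 17359 (u = -1 + (-31*(-40)*42)/3 = -1 + (1240*42)/3 = -1 + (1/3)*52080 = -1 + 17360 = 17359)
Q(g, r) = -3 - g - r (Q(g, r) = 6 - ((g + r) + 9) = 6 - (9 + g + r) = 6 + (-9 - g - r) = -3 - g - r)
(48162 + u)/(-58131 + Q(q, d)) = (48162 + 17359)/(-58131 + (-3 - 1*42 - 1*154)) = 65521/(-58131 + (-3 - 42 - 154)) = 65521/(-58131 - 199) = 65521/(-58330) = 65521*(-1/58330) = -65521/58330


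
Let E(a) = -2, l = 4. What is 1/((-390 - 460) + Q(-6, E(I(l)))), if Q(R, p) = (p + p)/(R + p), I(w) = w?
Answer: -2/1699 ≈ -0.0011772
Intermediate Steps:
Q(R, p) = 2*p/(R + p) (Q(R, p) = (2*p)/(R + p) = 2*p/(R + p))
1/((-390 - 460) + Q(-6, E(I(l)))) = 1/((-390 - 460) + 2*(-2)/(-6 - 2)) = 1/(-850 + 2*(-2)/(-8)) = 1/(-850 + 2*(-2)*(-1/8)) = 1/(-850 + 1/2) = 1/(-1699/2) = -2/1699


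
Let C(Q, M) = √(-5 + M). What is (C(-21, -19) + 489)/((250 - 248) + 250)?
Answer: 163/84 + I*√6/126 ≈ 1.9405 + 0.01944*I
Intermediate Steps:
(C(-21, -19) + 489)/((250 - 248) + 250) = (√(-5 - 19) + 489)/((250 - 248) + 250) = (√(-24) + 489)/(2 + 250) = (2*I*√6 + 489)/252 = (489 + 2*I*√6)*(1/252) = 163/84 + I*√6/126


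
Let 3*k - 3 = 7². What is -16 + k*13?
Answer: 628/3 ≈ 209.33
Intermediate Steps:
k = 52/3 (k = 1 + (⅓)*7² = 1 + (⅓)*49 = 1 + 49/3 = 52/3 ≈ 17.333)
-16 + k*13 = -16 + (52/3)*13 = -16 + 676/3 = 628/3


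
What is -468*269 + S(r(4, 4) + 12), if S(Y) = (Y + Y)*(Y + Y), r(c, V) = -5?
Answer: -125696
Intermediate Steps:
S(Y) = 4*Y**2 (S(Y) = (2*Y)*(2*Y) = 4*Y**2)
-468*269 + S(r(4, 4) + 12) = -468*269 + 4*(-5 + 12)**2 = -125892 + 4*7**2 = -125892 + 4*49 = -125892 + 196 = -125696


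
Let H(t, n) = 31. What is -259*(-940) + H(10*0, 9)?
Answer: 243491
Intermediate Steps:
-259*(-940) + H(10*0, 9) = -259*(-940) + 31 = 243460 + 31 = 243491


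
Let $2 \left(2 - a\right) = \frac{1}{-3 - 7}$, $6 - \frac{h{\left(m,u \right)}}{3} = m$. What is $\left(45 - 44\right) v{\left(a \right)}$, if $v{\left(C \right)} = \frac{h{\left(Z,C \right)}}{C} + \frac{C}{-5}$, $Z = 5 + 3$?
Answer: $- \frac{13681}{4100} \approx -3.3368$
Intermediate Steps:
$Z = 8$
$h{\left(m,u \right)} = 18 - 3 m$
$a = \frac{41}{20}$ ($a = 2 - \frac{1}{2 \left(-3 - 7\right)} = 2 - \frac{1}{2 \left(-10\right)} = 2 - - \frac{1}{20} = 2 + \frac{1}{20} = \frac{41}{20} \approx 2.05$)
$v{\left(C \right)} = - \frac{6}{C} - \frac{C}{5}$ ($v{\left(C \right)} = \frac{18 - 24}{C} + \frac{C}{-5} = \frac{18 - 24}{C} + C \left(- \frac{1}{5}\right) = - \frac{6}{C} - \frac{C}{5}$)
$\left(45 - 44\right) v{\left(a \right)} = \left(45 - 44\right) \left(- \frac{6}{\frac{41}{20}} - \frac{41}{100}\right) = 1 \left(\left(-6\right) \frac{20}{41} - \frac{41}{100}\right) = 1 \left(- \frac{120}{41} - \frac{41}{100}\right) = 1 \left(- \frac{13681}{4100}\right) = - \frac{13681}{4100}$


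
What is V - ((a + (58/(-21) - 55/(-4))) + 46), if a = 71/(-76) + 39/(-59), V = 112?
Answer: 2665177/47082 ≈ 56.607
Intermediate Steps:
a = -7153/4484 (a = 71*(-1/76) + 39*(-1/59) = -71/76 - 39/59 = -7153/4484 ≈ -1.5952)
V - ((a + (58/(-21) - 55/(-4))) + 46) = 112 - ((-7153/4484 + (58/(-21) - 55/(-4))) + 46) = 112 - ((-7153/4484 + (58*(-1/21) - 55*(-1/4))) + 46) = 112 - ((-7153/4484 + (-58/21 + 55/4)) + 46) = 112 - ((-7153/4484 + 923/84) + 46) = 112 - (442235/47082 + 46) = 112 - 1*2608007/47082 = 112 - 2608007/47082 = 2665177/47082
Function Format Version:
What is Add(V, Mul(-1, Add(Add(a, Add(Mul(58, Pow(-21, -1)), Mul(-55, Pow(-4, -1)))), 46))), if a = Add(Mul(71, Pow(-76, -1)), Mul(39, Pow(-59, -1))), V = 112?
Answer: Rational(2665177, 47082) ≈ 56.607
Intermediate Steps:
a = Rational(-7153, 4484) (a = Add(Mul(71, Rational(-1, 76)), Mul(39, Rational(-1, 59))) = Add(Rational(-71, 76), Rational(-39, 59)) = Rational(-7153, 4484) ≈ -1.5952)
Add(V, Mul(-1, Add(Add(a, Add(Mul(58, Pow(-21, -1)), Mul(-55, Pow(-4, -1)))), 46))) = Add(112, Mul(-1, Add(Add(Rational(-7153, 4484), Add(Mul(58, Pow(-21, -1)), Mul(-55, Pow(-4, -1)))), 46))) = Add(112, Mul(-1, Add(Add(Rational(-7153, 4484), Add(Mul(58, Rational(-1, 21)), Mul(-55, Rational(-1, 4)))), 46))) = Add(112, Mul(-1, Add(Add(Rational(-7153, 4484), Add(Rational(-58, 21), Rational(55, 4))), 46))) = Add(112, Mul(-1, Add(Add(Rational(-7153, 4484), Rational(923, 84)), 46))) = Add(112, Mul(-1, Add(Rational(442235, 47082), 46))) = Add(112, Mul(-1, Rational(2608007, 47082))) = Add(112, Rational(-2608007, 47082)) = Rational(2665177, 47082)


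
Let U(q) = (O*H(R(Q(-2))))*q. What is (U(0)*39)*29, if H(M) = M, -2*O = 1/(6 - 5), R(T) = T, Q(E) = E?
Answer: 0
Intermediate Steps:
O = -½ (O = -1/(2*(6 - 5)) = -½/1 = -½*1 = -½ ≈ -0.50000)
U(q) = q (U(q) = (-½*(-2))*q = 1*q = q)
(U(0)*39)*29 = (0*39)*29 = 0*29 = 0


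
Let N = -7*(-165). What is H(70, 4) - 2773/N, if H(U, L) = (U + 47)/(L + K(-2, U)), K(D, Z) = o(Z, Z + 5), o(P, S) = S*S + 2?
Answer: -5159876/2167935 ≈ -2.3801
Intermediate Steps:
N = 1155
o(P, S) = 2 + S² (o(P, S) = S² + 2 = 2 + S²)
K(D, Z) = 2 + (5 + Z)² (K(D, Z) = 2 + (Z + 5)² = 2 + (5 + Z)²)
H(U, L) = (47 + U)/(2 + L + (5 + U)²) (H(U, L) = (U + 47)/(L + (2 + (5 + U)²)) = (47 + U)/(2 + L + (5 + U)²))
H(70, 4) - 2773/N = (47 + 70)/(2 + 4 + (5 + 70)²) - 2773/1155 = 117/(2 + 4 + 75²) - 2773*1/1155 = 117/(2 + 4 + 5625) - 2773/1155 = 117/5631 - 2773/1155 = (1/5631)*117 - 2773/1155 = 39/1877 - 2773/1155 = -5159876/2167935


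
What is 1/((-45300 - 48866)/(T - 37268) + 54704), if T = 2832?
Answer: 17218/941940555 ≈ 1.8279e-5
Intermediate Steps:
1/((-45300 - 48866)/(T - 37268) + 54704) = 1/((-45300 - 48866)/(2832 - 37268) + 54704) = 1/(-94166/(-34436) + 54704) = 1/(-94166*(-1/34436) + 54704) = 1/(47083/17218 + 54704) = 1/(941940555/17218) = 17218/941940555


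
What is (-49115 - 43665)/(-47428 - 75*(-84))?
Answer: 23195/10282 ≈ 2.2559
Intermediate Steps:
(-49115 - 43665)/(-47428 - 75*(-84)) = -92780/(-47428 + 6300) = -92780/(-41128) = -92780*(-1/41128) = 23195/10282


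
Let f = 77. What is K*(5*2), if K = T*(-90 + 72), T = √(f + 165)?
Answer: -1980*√2 ≈ -2800.1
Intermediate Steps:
T = 11*√2 (T = √(77 + 165) = √242 = 11*√2 ≈ 15.556)
K = -198*√2 (K = (11*√2)*(-90 + 72) = (11*√2)*(-18) = -198*√2 ≈ -280.01)
K*(5*2) = (-198*√2)*(5*2) = -198*√2*10 = -1980*√2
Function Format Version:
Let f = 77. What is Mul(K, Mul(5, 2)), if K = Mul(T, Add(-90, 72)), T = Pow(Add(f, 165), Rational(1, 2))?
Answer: Mul(-1980, Pow(2, Rational(1, 2))) ≈ -2800.1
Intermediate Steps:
T = Mul(11, Pow(2, Rational(1, 2))) (T = Pow(Add(77, 165), Rational(1, 2)) = Pow(242, Rational(1, 2)) = Mul(11, Pow(2, Rational(1, 2))) ≈ 15.556)
K = Mul(-198, Pow(2, Rational(1, 2))) (K = Mul(Mul(11, Pow(2, Rational(1, 2))), Add(-90, 72)) = Mul(Mul(11, Pow(2, Rational(1, 2))), -18) = Mul(-198, Pow(2, Rational(1, 2))) ≈ -280.01)
Mul(K, Mul(5, 2)) = Mul(Mul(-198, Pow(2, Rational(1, 2))), Mul(5, 2)) = Mul(Mul(-198, Pow(2, Rational(1, 2))), 10) = Mul(-1980, Pow(2, Rational(1, 2)))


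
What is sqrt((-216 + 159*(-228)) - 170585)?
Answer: I*sqrt(207053) ≈ 455.03*I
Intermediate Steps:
sqrt((-216 + 159*(-228)) - 170585) = sqrt((-216 - 36252) - 170585) = sqrt(-36468 - 170585) = sqrt(-207053) = I*sqrt(207053)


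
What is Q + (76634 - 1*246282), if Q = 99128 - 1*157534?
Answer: -228054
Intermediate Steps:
Q = -58406 (Q = 99128 - 157534 = -58406)
Q + (76634 - 1*246282) = -58406 + (76634 - 1*246282) = -58406 + (76634 - 246282) = -58406 - 169648 = -228054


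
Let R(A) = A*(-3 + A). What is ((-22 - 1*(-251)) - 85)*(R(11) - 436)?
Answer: -50112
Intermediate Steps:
((-22 - 1*(-251)) - 85)*(R(11) - 436) = ((-22 - 1*(-251)) - 85)*(11*(-3 + 11) - 436) = ((-22 + 251) - 85)*(11*8 - 436) = (229 - 85)*(88 - 436) = 144*(-348) = -50112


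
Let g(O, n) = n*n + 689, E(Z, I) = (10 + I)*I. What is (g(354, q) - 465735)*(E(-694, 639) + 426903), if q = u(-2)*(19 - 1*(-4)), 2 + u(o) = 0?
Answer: -389608369020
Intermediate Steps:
u(o) = -2 (u(o) = -2 + 0 = -2)
E(Z, I) = I*(10 + I)
q = -46 (q = -2*(19 - 1*(-4)) = -2*(19 + 4) = -2*23 = -46)
g(O, n) = 689 + n**2 (g(O, n) = n**2 + 689 = 689 + n**2)
(g(354, q) - 465735)*(E(-694, 639) + 426903) = ((689 + (-46)**2) - 465735)*(639*(10 + 639) + 426903) = ((689 + 2116) - 465735)*(639*649 + 426903) = (2805 - 465735)*(414711 + 426903) = -462930*841614 = -389608369020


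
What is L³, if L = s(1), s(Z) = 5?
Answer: 125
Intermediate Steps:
L = 5
L³ = 5³ = 125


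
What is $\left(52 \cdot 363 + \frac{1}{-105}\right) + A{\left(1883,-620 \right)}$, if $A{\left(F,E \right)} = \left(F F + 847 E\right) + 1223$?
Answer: $\frac{319268039}{105} \approx 3.0406 \cdot 10^{6}$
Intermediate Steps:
$A{\left(F,E \right)} = 1223 + F^{2} + 847 E$ ($A{\left(F,E \right)} = \left(F^{2} + 847 E\right) + 1223 = 1223 + F^{2} + 847 E$)
$\left(52 \cdot 363 + \frac{1}{-105}\right) + A{\left(1883,-620 \right)} = \left(52 \cdot 363 + \frac{1}{-105}\right) + \left(1223 + 1883^{2} + 847 \left(-620\right)\right) = \left(18876 - \frac{1}{105}\right) + \left(1223 + 3545689 - 525140\right) = \frac{1981979}{105} + 3021772 = \frac{319268039}{105}$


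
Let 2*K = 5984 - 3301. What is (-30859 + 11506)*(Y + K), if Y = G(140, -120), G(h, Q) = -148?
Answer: -46195611/2 ≈ -2.3098e+7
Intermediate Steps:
K = 2683/2 (K = (5984 - 3301)/2 = (½)*2683 = 2683/2 ≈ 1341.5)
Y = -148
(-30859 + 11506)*(Y + K) = (-30859 + 11506)*(-148 + 2683/2) = -19353*2387/2 = -46195611/2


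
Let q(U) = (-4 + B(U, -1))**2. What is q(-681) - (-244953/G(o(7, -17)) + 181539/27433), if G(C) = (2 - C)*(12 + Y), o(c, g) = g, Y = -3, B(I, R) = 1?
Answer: 747885763/521227 ≈ 1434.9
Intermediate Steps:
G(C) = 18 - 9*C (G(C) = (2 - C)*(12 - 3) = (2 - C)*9 = 18 - 9*C)
q(U) = 9 (q(U) = (-4 + 1)**2 = (-3)**2 = 9)
q(-681) - (-244953/G(o(7, -17)) + 181539/27433) = 9 - (-244953/(18 - 9*(-17)) + 181539/27433) = 9 - (-244953/(18 + 153) + 181539*(1/27433)) = 9 - (-244953/171 + 181539/27433) = 9 - (-244953*1/171 + 181539/27433) = 9 - (-27217/19 + 181539/27433) = 9 - 1*(-743194720/521227) = 9 + 743194720/521227 = 747885763/521227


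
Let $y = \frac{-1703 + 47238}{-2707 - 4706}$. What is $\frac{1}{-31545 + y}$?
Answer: $- \frac{1059}{33412660} \approx -3.1695 \cdot 10^{-5}$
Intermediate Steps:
$y = - \frac{6505}{1059}$ ($y = \frac{45535}{-7413} = 45535 \left(- \frac{1}{7413}\right) = - \frac{6505}{1059} \approx -6.1426$)
$\frac{1}{-31545 + y} = \frac{1}{-31545 - \frac{6505}{1059}} = \frac{1}{- \frac{33412660}{1059}} = - \frac{1059}{33412660}$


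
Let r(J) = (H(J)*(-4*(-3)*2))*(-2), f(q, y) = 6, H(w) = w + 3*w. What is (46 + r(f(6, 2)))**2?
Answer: 1223236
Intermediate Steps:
H(w) = 4*w
r(J) = -192*J (r(J) = ((4*J)*(-4*(-3)*2))*(-2) = ((4*J)*(12*2))*(-2) = ((4*J)*24)*(-2) = (96*J)*(-2) = -192*J)
(46 + r(f(6, 2)))**2 = (46 - 192*6)**2 = (46 - 1152)**2 = (-1106)**2 = 1223236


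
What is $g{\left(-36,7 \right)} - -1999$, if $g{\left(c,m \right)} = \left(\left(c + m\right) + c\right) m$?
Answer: $1544$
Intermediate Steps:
$g{\left(c,m \right)} = m \left(m + 2 c\right)$ ($g{\left(c,m \right)} = \left(m + 2 c\right) m = m \left(m + 2 c\right)$)
$g{\left(-36,7 \right)} - -1999 = 7 \left(7 + 2 \left(-36\right)\right) - -1999 = 7 \left(7 - 72\right) + 1999 = 7 \left(-65\right) + 1999 = -455 + 1999 = 1544$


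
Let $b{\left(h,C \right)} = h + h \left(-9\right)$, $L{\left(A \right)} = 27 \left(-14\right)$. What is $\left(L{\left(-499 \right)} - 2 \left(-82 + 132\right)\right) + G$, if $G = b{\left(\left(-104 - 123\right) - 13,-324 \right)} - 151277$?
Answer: $-149835$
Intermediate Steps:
$L{\left(A \right)} = -378$
$b{\left(h,C \right)} = - 8 h$ ($b{\left(h,C \right)} = h - 9 h = - 8 h$)
$G = -149357$ ($G = - 8 \left(\left(-104 - 123\right) - 13\right) - 151277 = - 8 \left(-227 - 13\right) - 151277 = \left(-8\right) \left(-240\right) - 151277 = 1920 - 151277 = -149357$)
$\left(L{\left(-499 \right)} - 2 \left(-82 + 132\right)\right) + G = \left(-378 - 2 \left(-82 + 132\right)\right) - 149357 = \left(-378 - 100\right) - 149357 = -478 - 149357 = -149835$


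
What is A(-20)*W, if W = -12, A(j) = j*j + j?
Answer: -4560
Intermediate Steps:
A(j) = j + j² (A(j) = j² + j = j + j²)
A(-20)*W = -20*(1 - 20)*(-12) = -20*(-19)*(-12) = 380*(-12) = -4560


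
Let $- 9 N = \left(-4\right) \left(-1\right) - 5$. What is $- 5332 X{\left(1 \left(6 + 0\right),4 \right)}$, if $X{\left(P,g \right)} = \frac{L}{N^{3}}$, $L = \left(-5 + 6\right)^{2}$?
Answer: $-3887028$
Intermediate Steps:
$L = 1$ ($L = 1^{2} = 1$)
$N = \frac{1}{9}$ ($N = - \frac{\left(-4\right) \left(-1\right) - 5}{9} = - \frac{4 - 5}{9} = \left(- \frac{1}{9}\right) \left(-1\right) = \frac{1}{9} \approx 0.11111$)
$X{\left(P,g \right)} = 729$ ($X{\left(P,g \right)} = 1 \frac{1}{\left(\frac{1}{9}\right)^{3}} = 1 \frac{1}{\frac{1}{729}} = 1 \cdot 729 = 729$)
$- 5332 X{\left(1 \left(6 + 0\right),4 \right)} = \left(-5332\right) 729 = -3887028$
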